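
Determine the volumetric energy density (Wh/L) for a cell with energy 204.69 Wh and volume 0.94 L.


Volumetric ED = 204.69 Wh / 0.94 L = 217.8 Wh/L

217.8 Wh/L


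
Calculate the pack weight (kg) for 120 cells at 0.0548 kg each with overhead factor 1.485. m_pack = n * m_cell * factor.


m_pack = n * m_cell * overhead = 120 * 0.0548 * 1.485 = 9.765 kg

9.765 kg


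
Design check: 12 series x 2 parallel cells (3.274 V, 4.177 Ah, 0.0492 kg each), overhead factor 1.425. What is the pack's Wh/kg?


Step 1: V_pack = 12 * 3.274 = 39.288 V
Step 2: C_pack = 2 * 4.177 = 8.354 Ah
Step 3: E_pack = V_pack * C_pack = 39.288 * 8.354 = 328.21 Wh
Step 4: m_pack = 12 * 2 * 0.0492 * 1.425 = 1.6826 kg
Step 5: ED = E_pack / m_pack = 328.21 / 1.6826 = 195.1 Wh/kg

195.1 Wh/kg


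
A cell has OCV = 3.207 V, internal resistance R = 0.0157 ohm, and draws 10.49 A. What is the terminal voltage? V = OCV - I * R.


V = OCV - I*R = 3.207 - 10.49 * 0.0157 = 3.042 V

3.042 V


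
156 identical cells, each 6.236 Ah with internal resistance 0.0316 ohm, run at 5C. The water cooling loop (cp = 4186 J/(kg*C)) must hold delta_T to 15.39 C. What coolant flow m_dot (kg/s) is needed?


Step 1: I = 5 * 6.236 = 31.18 A
Step 2: Q_cell = I^2 * R = 31.18^2 * 0.0316 = 30.721 W
Step 3: Q_total = 156 * 30.721 = 4792.5 W
Step 4: m_dot = Q_total / (cp * dT) = 4792.5 / (4186 * 15.39) = 0.07439 kg/s

0.07439 kg/s


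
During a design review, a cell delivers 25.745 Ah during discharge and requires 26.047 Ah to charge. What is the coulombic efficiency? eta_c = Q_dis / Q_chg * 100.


Coulombic efficiency = 25.745/26.047 * 100% = 98.84%

98.84%


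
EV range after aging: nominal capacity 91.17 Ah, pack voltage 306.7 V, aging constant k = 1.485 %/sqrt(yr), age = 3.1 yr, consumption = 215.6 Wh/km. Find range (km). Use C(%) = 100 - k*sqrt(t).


Step 1: capacity retention = 100 - 1.485 * sqrt(3.1) = 100 - 1.485 * 1.7607 = 97.385%
Step 2: C_now = 91.17 * 97.385/100 = 88.786 Ah
Step 3: E_pack = V * C_now = 306.7 * 88.786 = 27231 Wh
Step 4: range = E_pack / consumption = 27231 / 215.6 = 126.3 km

126.3 km


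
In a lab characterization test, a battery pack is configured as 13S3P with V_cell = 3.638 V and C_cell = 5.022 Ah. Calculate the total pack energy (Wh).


V_pack = 13 * 3.638 = 47.294 V
C_pack = 3 * 5.022 = 15.066 Ah
E = V_pack * C_pack = 47.294 * 15.066 = 712.5 Wh

712.5 Wh


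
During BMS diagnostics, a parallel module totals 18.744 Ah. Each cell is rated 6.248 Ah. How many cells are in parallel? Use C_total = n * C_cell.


n = C_total / C_cell = 18.744 / 6.248 = 3

3


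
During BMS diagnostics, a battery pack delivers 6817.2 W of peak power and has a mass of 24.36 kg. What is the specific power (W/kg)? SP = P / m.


Specific power = 6817.2 W / 24.36 kg = 279.9 W/kg

279.9 W/kg


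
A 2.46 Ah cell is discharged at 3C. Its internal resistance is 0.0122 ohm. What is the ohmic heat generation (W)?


Step 1: I = C_rate * capacity = 3 * 2.46 = 7.38 A
Step 2: Q = I^2 * R = 7.38^2 * 0.0122 = 54.464 * 0.0122 = 0.6645 W

0.6645 W


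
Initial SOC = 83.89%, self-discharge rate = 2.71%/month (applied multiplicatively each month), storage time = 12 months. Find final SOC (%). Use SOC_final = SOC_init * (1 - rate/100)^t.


decay = (1 - 2.71/100)^12 = 0.71915
SOC_final = 83.89 * 0.71915 = 60.33%

60.33%


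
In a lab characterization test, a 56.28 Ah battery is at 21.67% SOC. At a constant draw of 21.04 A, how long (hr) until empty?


Step 1: remaining = SOC/100 * C_total = 21.67/100 * 56.28 = 12.196 Ah
Step 2: t = remaining / I = 12.196 / 21.04 = 0.5797 hr

0.5797 hr


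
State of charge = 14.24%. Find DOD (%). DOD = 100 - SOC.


Complement of SOC: DOD = 100% - 14.24% = 85.76%

85.76%


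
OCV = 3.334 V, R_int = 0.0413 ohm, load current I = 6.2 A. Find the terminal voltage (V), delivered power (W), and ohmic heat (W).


Step 1: V_terminal = OCV - I*R = 3.334 - 6.2 * 0.0413 = 3.0779 V
Step 2: P_out = V_terminal * I = 3.0779 * 6.2 = 19.08 W
Step 3: Q = I^2 * R = 6.2^2 * 0.0413 = 1.588 W

V=3.0779 V, P=19.08 W, Q=1.588 W


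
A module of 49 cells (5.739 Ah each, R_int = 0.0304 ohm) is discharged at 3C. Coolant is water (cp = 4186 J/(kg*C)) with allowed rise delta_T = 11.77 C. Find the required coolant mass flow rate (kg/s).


Step 1: I = 3 * 5.739 = 17.217 A
Step 2: Q_cell = I^2 * R = 17.217^2 * 0.0304 = 9.0113 W
Step 3: Q_total = 49 * 9.0113 = 441.55 W
Step 4: m_dot = Q_total / (cp * dT) = 441.55 / (4186 * 11.77) = 0.008962 kg/s

0.008962 kg/s


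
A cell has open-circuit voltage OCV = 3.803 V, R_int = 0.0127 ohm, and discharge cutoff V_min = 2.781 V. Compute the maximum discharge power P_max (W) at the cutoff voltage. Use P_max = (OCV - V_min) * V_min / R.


P_max = (OCV - V_min) * V_min / R = (3.803 - 2.781) * 2.781 / 0.0127 = 1.022 * 2.781 / 0.0127 = 223.8 W

223.8 W


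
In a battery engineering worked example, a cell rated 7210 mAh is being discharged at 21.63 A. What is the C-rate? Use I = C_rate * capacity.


Convert: capacity = 7210 mAh = 7.21 Ah
Rearranging: C_rate = 21.63 / 7.21 = 3C

3C


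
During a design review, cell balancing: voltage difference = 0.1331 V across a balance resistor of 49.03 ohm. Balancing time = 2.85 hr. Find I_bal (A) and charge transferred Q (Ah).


First, Ohm's law: I_bal = 0.1331 V / 49.03 ohm = 0.0027147 A
Then Q = I * t = 0.0027147 A * 2.85 hr = 0.007737 Ah

I=0.0027147 A, Q=0.007737 Ah


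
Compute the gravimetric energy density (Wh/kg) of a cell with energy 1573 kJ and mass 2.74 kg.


Convert: E = 1573 kJ = 436.94 Wh
ED = E / m = 436.94 / 2.74 = 159.5 Wh/kg

159.5 Wh/kg


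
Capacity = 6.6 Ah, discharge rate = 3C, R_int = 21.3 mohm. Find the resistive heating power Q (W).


Convert: R = 21.3 mohm = 0.0213 ohm
Step 1: I = C_rate * capacity = 3 * 6.6 = 19.8 A
Step 2: Q = I^2 * R = 19.8^2 * 0.0213 = 392.04 * 0.0213 = 8.350 W

8.350 W


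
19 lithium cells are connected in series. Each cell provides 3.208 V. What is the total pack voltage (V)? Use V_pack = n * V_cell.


With 19 cells in series at 3.208 V each, V_pack = 60.952 V

60.952 V


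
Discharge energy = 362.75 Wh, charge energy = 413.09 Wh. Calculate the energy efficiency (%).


eta_e = E_dis / E_chg * 100 = 362.75 / 413.09 * 100 = 87.81%

87.81%


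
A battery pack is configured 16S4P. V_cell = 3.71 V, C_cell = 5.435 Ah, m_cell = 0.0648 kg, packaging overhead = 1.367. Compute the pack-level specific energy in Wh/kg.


Step 1: V_pack = 16 * 3.71 = 59.36 V
Step 2: C_pack = 4 * 5.435 = 21.74 Ah
Step 3: E_pack = V_pack * C_pack = 59.36 * 21.74 = 1290.5 Wh
Step 4: m_pack = 16 * 4 * 0.0648 * 1.367 = 5.6692 kg
Step 5: ED = E_pack / m_pack = 1290.5 / 5.6692 = 227.6 Wh/kg

227.6 Wh/kg


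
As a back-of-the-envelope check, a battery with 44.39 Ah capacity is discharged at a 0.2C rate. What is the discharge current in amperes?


I = C_rate * capacity = 0.2 * 44.39 = 8.878 A

8.878 A


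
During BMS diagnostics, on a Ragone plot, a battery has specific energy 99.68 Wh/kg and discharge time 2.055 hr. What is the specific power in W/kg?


P_specific = E / t = 99.68 / 2.055 = 48.51 W/kg

48.51 W/kg


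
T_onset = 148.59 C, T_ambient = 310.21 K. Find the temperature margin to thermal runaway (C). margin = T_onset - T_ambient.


Convert: T_ambient = 310.21 K = 37.06 C
margin = 148.59 - 37.06 = 111.53 C

111.53 C


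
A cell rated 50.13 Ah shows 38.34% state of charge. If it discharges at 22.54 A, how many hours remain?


Step 1: remaining = SOC/100 * C_total = 38.34/100 * 50.13 = 19.22 Ah
Step 2: t = remaining / I = 19.22 / 22.54 = 0.8527 hr

0.8527 hr


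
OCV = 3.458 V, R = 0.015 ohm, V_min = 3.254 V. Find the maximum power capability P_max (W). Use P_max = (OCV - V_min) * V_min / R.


P_max = (OCV - V_min) * V_min / R = (3.458 - 3.254) * 3.254 / 0.015 = 0.204 * 3.254 / 0.015 = 44.25 W

44.25 W


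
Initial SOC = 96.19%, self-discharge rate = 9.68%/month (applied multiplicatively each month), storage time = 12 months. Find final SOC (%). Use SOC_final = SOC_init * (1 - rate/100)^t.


decay = (1 - 9.68/100)^12 = 0.29472
SOC_final = 96.19 * 0.29472 = 28.35%

28.35%


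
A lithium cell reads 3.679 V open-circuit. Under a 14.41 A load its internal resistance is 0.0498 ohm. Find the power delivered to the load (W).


Step 1: V_terminal = OCV - I*R = 3.679 - 14.41 * 0.0498 = 2.9614 V
Step 2: P_out = V_terminal * I = 2.9614 * 14.41 = 42.67 W

42.67 W


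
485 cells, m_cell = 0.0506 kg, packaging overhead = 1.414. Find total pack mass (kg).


m_pack = n * m_cell * overhead = 485 * 0.0506 * 1.414 = 34.70 kg

34.70 kg


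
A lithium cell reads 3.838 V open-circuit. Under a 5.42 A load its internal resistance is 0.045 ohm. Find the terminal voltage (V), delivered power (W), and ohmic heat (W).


Step 1: V_terminal = OCV - I*R = 3.838 - 5.42 * 0.045 = 3.5941 V
Step 2: P_out = V_terminal * I = 3.5941 * 5.42 = 19.48 W
Step 3: Q = I^2 * R = 5.42^2 * 0.045 = 1.322 W

V=3.5941 V, P=19.48 W, Q=1.322 W


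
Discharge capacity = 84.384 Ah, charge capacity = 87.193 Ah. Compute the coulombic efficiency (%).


Coulombic efficiency = 84.384/87.193 * 100% = 96.78%

96.78%


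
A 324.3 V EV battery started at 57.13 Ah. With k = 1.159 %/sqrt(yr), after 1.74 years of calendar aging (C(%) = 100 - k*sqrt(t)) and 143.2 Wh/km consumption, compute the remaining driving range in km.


Step 1: capacity retention = 100 - 1.159 * sqrt(1.74) = 100 - 1.159 * 1.3191 = 98.471%
Step 2: C_now = 57.13 * 98.471/100 = 56.256 Ah
Step 3: E_pack = V * C_now = 324.3 * 56.256 = 18244 Wh
Step 4: range = E_pack / consumption = 18244 / 143.2 = 127.4 km

127.4 km


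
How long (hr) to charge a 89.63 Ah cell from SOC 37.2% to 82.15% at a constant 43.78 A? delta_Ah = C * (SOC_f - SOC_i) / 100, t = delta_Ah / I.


delta_Ah = 89.63 * (82.15 - 37.2) / 100 = 40.289 Ah
t = delta_Ah / I = 40.289 / 43.78 = 0.9203 hr

0.9203 hr


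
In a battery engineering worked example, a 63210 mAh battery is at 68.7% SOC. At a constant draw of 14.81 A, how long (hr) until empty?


Convert: C_total = 63210 mAh = 63.21 Ah
Step 1: remaining = SOC/100 * C_total = 68.7/100 * 63.21 = 43.425 Ah
Step 2: t = remaining / I = 43.425 / 14.81 = 2.932 hr

2.932 hr


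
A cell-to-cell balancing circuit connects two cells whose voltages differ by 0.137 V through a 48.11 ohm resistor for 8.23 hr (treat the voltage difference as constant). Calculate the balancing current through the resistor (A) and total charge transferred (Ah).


I_bal = dV / R = 0.137 / 48.11 = 0.0028476 A
Q = I_bal * t = 0.0028476 * 8.23 = 0.02344 Ah

I=0.0028476 A, Q=0.02344 Ah


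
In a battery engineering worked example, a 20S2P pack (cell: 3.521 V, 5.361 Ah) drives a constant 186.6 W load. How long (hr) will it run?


Step 1: E_pack = Ns * V_cell * Np * C_cell = 20 * 3.521 * 2 * 5.361 = 755.04 Wh
Step 2: t = E_pack / P = 755.04 / 186.6 = 4.046 hr

4.046 hr


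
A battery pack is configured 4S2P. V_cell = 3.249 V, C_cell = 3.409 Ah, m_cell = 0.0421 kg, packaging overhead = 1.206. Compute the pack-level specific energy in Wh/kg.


Step 1: V_pack = 4 * 3.249 = 12.996 V
Step 2: C_pack = 2 * 3.409 = 6.818 Ah
Step 3: E_pack = V_pack * C_pack = 12.996 * 6.818 = 88.607 Wh
Step 4: m_pack = 4 * 2 * 0.0421 * 1.206 = 0.40618 kg
Step 5: ED = E_pack / m_pack = 88.607 / 0.40618 = 218.1 Wh/kg

218.1 Wh/kg


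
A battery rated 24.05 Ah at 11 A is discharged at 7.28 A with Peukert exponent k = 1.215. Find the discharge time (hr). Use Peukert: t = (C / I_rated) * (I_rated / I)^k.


Step 1: t_rated = C / I_rated = 24.05 / 11 = 2.1864 hr
Step 2: ratio = 11 / 7.28 = 1.511
Step 3: ratio^k = 1.511^1.215 = 1.6512
Step 4: t = t_rated * ratio^k = 2.1864 * 1.6512 = 3.610 hr

3.610 hr


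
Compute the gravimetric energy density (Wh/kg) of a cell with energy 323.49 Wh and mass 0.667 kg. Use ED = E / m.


ED = E / m = 323.49 / 0.667 = 485.0 Wh/kg

485.0 Wh/kg


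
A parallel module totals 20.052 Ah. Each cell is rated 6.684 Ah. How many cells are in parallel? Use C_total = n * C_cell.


n = C_total / C_cell = 20.052 / 6.684 = 3

3


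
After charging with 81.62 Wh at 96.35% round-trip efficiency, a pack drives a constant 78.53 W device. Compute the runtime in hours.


Step 1: E_discharge = eta/100 * E_charge = 96.35/100 * 81.62 = 78.641 Wh
Step 2: t = E_discharge / P = 78.641 / 78.53 = 1.001 hr

1.001 hr


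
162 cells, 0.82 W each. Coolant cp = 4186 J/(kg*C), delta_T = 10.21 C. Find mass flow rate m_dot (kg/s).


Q_total = 162 * 0.82 = 132.84 W
m_dot = Q_total / (cp * dT) = 132.84 / (4186 * 10.21) = 0.003108 kg/s

0.003108 kg/s


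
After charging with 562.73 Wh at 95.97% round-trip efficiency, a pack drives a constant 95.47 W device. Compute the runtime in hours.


Step 1: E_discharge = eta/100 * E_charge = 95.97/100 * 562.73 = 540.05 Wh
Step 2: t = E_discharge / P = 540.05 / 95.47 = 5.657 hr

5.657 hr


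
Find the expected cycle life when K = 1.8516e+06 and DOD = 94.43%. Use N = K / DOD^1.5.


DOD^1.5 = 917.62
N = K / DOD^1.5 = 1.8516e+06 / 917.62 = 2018

2018 cycles


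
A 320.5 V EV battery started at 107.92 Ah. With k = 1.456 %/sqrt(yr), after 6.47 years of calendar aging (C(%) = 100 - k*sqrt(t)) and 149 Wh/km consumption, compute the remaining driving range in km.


Step 1: capacity retention = 100 - 1.456 * sqrt(6.47) = 100 - 1.456 * 2.5436 = 96.297%
Step 2: C_now = 107.92 * 96.297/100 = 103.92 Ah
Step 3: E_pack = V * C_now = 320.5 * 103.92 = 33306 Wh
Step 4: range = E_pack / consumption = 33306 / 149 = 223.5 km

223.5 km


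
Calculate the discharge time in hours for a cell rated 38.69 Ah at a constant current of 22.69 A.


Runtime = 38.69 Ah / 22.69 A = 1.705 hr

1.705 hr


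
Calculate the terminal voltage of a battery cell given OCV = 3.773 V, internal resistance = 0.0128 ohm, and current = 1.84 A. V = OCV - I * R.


IR drop = 1.84 * 0.0128 = 0.023552 V
V = 3.773 - 0.023552 = 3.749 V

3.749 V


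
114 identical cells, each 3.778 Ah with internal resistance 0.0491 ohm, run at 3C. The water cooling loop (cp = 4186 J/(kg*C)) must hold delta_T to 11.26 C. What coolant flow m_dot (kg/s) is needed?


Step 1: I = 3 * 3.778 = 11.334 A
Step 2: Q_cell = I^2 * R = 11.334^2 * 0.0491 = 6.3074 W
Step 3: Q_total = 114 * 6.3074 = 719.04 W
Step 4: m_dot = Q_total / (cp * dT) = 719.04 / (4186 * 11.26) = 0.01526 kg/s

0.01526 kg/s


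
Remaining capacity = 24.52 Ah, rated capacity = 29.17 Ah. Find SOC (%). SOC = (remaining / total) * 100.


SOC = (remaining / total) * 100 = (24.52 / 29.17) * 100 = 84.06%

84.06%


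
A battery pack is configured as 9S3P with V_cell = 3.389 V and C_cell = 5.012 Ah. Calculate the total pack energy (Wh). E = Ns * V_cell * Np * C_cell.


E = Ns * Vcell * Np * Ccell = 9 * 3.389 * 3 * 5.012 = 458.6 Wh

458.6 Wh


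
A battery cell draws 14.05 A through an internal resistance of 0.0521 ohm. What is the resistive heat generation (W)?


Q = I^2 * R = 14.05^2 * 0.0521 = 10.28 W

10.28 W


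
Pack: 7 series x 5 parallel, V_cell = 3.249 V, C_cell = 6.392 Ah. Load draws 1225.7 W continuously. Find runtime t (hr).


Step 1: E_pack = Ns * V_cell * Np * C_cell = 7 * 3.249 * 5 * 6.392 = 726.87 Wh
Step 2: t = E_pack / P = 726.87 / 1225.7 = 0.5930 hr

0.5930 hr


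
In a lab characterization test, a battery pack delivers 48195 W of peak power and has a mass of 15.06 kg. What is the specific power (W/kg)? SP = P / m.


Specific power = 48195 W / 15.06 kg = 3200 W/kg

3200 W/kg


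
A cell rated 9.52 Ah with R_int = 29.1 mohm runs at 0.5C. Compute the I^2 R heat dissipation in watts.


Convert: R = 29.1 mohm = 0.0291 ohm
Step 1: I = C_rate * capacity = 0.5 * 9.52 = 4.76 A
Step 2: Q = I^2 * R = 4.76^2 * 0.0291 = 22.658 * 0.0291 = 0.6593 W

0.6593 W


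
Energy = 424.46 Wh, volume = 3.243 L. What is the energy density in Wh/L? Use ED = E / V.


Volumetric ED = 424.46 Wh / 3.243 L = 130.9 Wh/L

130.9 Wh/L


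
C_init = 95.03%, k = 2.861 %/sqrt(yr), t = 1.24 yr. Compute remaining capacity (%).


Step 1: sqrt(1.24 yr) = 1.1136
Step 2: drop = 2.861 * 1.1136 = 3.186
Step 3: C_final = 95.03 - 3.186 = 91.84%

91.84%


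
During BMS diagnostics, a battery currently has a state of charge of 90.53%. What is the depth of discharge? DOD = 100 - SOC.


DOD = 100 - SOC = 100 - 90.53 = 9.47%

9.47%


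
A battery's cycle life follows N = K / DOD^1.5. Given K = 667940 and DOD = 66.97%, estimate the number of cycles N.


Step 1: DOD^1.5 = 66.97^1.5 = 548.05
Step 2: N = 667940 / 548.05 = 1219 cycles

1219 cycles


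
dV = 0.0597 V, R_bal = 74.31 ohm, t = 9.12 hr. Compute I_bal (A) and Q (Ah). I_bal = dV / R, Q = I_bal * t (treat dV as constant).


First, Ohm's law: I_bal = 0.0597 V / 74.31 ohm = 8.0339e-04 A
Then Q = I * t = 8.0339e-04 A * 9.12 hr = 0.007327 Ah

I=8.0339e-04 A, Q=0.007327 Ah


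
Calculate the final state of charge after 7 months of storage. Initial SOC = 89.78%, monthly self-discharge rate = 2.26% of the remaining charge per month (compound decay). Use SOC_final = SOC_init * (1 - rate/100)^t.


decay = (1 - 2.26/100)^7 = 0.85213
SOC_final = 89.78 * 0.85213 = 76.50%

76.50%


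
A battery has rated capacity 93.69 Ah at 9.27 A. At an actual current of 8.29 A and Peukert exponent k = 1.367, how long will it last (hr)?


t_rated = C / I_rated = 93.69 / 9.27 = 10.107 hr
(I_rated/I)^k = (1.1182)^1.367 = 1.165
t = t_rated * (I_rated/I)^k = 10.107 * 1.165 = 11.77 hr

11.77 hr


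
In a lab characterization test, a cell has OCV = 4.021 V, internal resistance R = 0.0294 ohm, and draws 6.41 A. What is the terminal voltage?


V = OCV - I*R = 4.021 - 6.41 * 0.0294 = 3.833 V

3.833 V


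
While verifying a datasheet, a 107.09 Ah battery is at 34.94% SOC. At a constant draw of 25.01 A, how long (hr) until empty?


Step 1: remaining = SOC/100 * C_total = 34.94/100 * 107.09 = 37.417 Ah
Step 2: t = remaining / I = 37.417 / 25.01 = 1.496 hr

1.496 hr


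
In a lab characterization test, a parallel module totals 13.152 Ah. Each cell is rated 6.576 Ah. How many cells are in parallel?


n = C_total / C_cell = 13.152 / 6.576 = 2

2


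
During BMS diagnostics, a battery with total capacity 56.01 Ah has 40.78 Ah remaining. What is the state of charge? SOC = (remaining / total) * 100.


SOC% = 40.78 / 56.01 * 100 = 72.81%

72.81%


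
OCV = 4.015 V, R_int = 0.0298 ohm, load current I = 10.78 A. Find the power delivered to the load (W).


Step 1: V_terminal = OCV - I*R = 4.015 - 10.78 * 0.0298 = 3.6938 V
Step 2: P_out = V_terminal * I = 3.6938 * 10.78 = 39.82 W

39.82 W


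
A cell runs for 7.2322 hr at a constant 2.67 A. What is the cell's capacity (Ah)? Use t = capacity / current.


C = I * t = 2.67 * 7.2322 = 19.31 Ah

19.31 Ah


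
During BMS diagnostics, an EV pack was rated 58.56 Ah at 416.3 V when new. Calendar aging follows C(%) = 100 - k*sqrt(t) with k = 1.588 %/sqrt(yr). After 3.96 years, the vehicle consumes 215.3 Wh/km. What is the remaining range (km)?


Step 1: capacity retention = 100 - 1.588 * sqrt(3.96) = 100 - 1.588 * 1.99 = 96.84%
Step 2: C_now = 58.56 * 96.84/100 = 56.71 Ah
Step 3: E_pack = V * C_now = 416.3 * 56.71 = 23608 Wh
Step 4: range = E_pack / consumption = 23608 / 215.3 = 109.7 km

109.7 km


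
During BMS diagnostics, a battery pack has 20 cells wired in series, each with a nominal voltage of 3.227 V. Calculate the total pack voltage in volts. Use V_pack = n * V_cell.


V_pack = n * V_cell = 20 * 3.227 = 64.54 V

64.54 V


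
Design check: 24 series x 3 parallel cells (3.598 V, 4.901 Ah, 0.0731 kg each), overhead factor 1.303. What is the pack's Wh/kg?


Step 1: V_pack = 24 * 3.598 = 86.352 V
Step 2: C_pack = 3 * 4.901 = 14.703 Ah
Step 3: E_pack = V_pack * C_pack = 86.352 * 14.703 = 1269.6 Wh
Step 4: m_pack = 24 * 3 * 0.0731 * 1.303 = 6.8579 kg
Step 5: ED = E_pack / m_pack = 1269.6 / 6.8579 = 185.1 Wh/kg

185.1 Wh/kg


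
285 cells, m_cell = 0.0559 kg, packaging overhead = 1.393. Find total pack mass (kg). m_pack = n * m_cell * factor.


Cell mass sum = 285 * 0.0559 = 15.932 kg
With overhead 1.393: m_pack = 15.932 * 1.393 = 22.19 kg

22.19 kg


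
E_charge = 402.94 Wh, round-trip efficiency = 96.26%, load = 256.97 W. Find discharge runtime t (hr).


Step 1: E_discharge = eta/100 * E_charge = 96.26/100 * 402.94 = 387.87 Wh
Step 2: t = E_discharge / P = 387.87 / 256.97 = 1.509 hr

1.509 hr


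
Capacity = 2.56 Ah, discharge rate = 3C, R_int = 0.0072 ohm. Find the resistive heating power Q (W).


Step 1: I = C_rate * capacity = 3 * 2.56 = 7.68 A
Step 2: Q = I^2 * R = 7.68^2 * 0.0072 = 58.982 * 0.0072 = 0.4247 W

0.4247 W


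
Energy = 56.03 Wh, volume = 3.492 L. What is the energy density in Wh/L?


Volumetric ED = 56.03 Wh / 3.492 L = 16.05 Wh/L

16.05 Wh/L


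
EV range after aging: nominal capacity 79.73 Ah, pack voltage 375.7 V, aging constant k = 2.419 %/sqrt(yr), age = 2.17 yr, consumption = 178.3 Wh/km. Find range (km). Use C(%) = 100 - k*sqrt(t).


Step 1: capacity retention = 100 - 2.419 * sqrt(2.17) = 100 - 2.419 * 1.4731 = 96.437%
Step 2: C_now = 79.73 * 96.437/100 = 76.889 Ah
Step 3: E_pack = V * C_now = 375.7 * 76.889 = 28887 Wh
Step 4: range = E_pack / consumption = 28887 / 178.3 = 162.0 km

162.0 km


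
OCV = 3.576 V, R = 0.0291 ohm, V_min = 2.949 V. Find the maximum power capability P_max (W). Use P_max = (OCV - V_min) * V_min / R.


P_max = (OCV - V_min) * V_min / R = (3.576 - 2.949) * 2.949 / 0.0291 = 0.627 * 2.949 / 0.0291 = 63.54 W

63.54 W


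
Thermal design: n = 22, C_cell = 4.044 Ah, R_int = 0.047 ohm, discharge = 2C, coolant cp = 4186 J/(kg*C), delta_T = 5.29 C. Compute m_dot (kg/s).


Step 1: I = 2 * 4.044 = 8.088 A
Step 2: Q_cell = I^2 * R = 8.088^2 * 0.047 = 3.0745 W
Step 3: Q_total = 22 * 3.0745 = 67.639 W
Step 4: m_dot = Q_total / (cp * dT) = 67.639 / (4186 * 5.29) = 0.003055 kg/s

0.003055 kg/s


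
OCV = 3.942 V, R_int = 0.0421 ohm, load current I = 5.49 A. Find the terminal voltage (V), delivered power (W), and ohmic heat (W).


Step 1: V_terminal = OCV - I*R = 3.942 - 5.49 * 0.0421 = 3.7109 V
Step 2: P_out = V_terminal * I = 3.7109 * 5.49 = 20.37 W
Step 3: Q = I^2 * R = 5.49^2 * 0.0421 = 1.269 W

V=3.7109 V, P=20.37 W, Q=1.269 W


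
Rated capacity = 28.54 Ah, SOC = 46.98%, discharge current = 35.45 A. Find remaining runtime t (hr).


Step 1: remaining = SOC/100 * C_total = 46.98/100 * 28.54 = 13.408 Ah
Step 2: t = remaining / I = 13.408 / 35.45 = 0.3782 hr

0.3782 hr


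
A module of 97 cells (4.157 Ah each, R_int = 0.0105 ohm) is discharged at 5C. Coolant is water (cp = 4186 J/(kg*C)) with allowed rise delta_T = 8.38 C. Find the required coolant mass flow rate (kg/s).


Step 1: I = 5 * 4.157 = 20.785 A
Step 2: Q_cell = I^2 * R = 20.785^2 * 0.0105 = 4.5362 W
Step 3: Q_total = 97 * 4.5362 = 440.01 W
Step 4: m_dot = Q_total / (cp * dT) = 440.01 / (4186 * 8.38) = 0.01254 kg/s

0.01254 kg/s


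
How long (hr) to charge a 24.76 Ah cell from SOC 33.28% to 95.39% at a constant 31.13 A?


delta_Ah = 24.76 * (95.39 - 33.28) / 100 = 15.378 Ah
t = delta_Ah / I = 15.378 / 31.13 = 0.4940 hr

0.4940 hr


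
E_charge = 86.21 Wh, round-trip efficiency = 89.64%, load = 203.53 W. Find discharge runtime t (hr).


Step 1: E_discharge = eta/100 * E_charge = 89.64/100 * 86.21 = 77.279 Wh
Step 2: t = E_discharge / P = 77.279 / 203.53 = 0.3797 hr

0.3797 hr


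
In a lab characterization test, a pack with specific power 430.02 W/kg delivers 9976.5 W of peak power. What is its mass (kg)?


m = P / SP = 9976.5 / 430.02 = 23.20 kg

23.20 kg


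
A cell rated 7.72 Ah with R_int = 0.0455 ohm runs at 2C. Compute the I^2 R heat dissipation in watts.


Step 1: I = C_rate * capacity = 2 * 7.72 = 15.44 A
Step 2: Q = I^2 * R = 15.44^2 * 0.0455 = 238.39 * 0.0455 = 10.85 W

10.85 W


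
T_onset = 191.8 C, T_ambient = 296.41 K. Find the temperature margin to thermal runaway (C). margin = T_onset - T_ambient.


Convert: T_ambient = 296.41 K = 23.26 C
margin = 191.8 - 23.26 = 168.54 C

168.54 C


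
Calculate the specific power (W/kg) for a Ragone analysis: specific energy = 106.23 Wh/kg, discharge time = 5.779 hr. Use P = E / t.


P_specific = E / t = 106.23 / 5.779 = 18.38 W/kg

18.38 W/kg


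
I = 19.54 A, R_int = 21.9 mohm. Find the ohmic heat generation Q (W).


Convert: R = 21.9 mohm = 0.0219 ohm
I^2 = 381.81
Q = 381.81 * 0.0219 = 8.362 W

8.362 W


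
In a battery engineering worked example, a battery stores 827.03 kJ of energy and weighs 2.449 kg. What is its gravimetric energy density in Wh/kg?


Convert: E = 827.03 kJ = 229.73 Wh
ED = E / m = 229.73 / 2.449 = 93.81 Wh/kg

93.81 Wh/kg


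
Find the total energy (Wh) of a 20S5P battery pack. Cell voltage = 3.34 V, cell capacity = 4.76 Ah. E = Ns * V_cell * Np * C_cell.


V_pack = 20 * 3.34 = 66.8 V
C_pack = 5 * 4.76 = 23.8 Ah
E = V_pack * C_pack = 66.8 * 23.8 = 1590 Wh

1590 Wh


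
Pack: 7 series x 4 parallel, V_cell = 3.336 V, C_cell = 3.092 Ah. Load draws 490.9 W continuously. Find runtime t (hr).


Step 1: E_pack = Ns * V_cell * Np * C_cell = 7 * 3.336 * 4 * 3.092 = 288.82 Wh
Step 2: t = E_pack / P = 288.82 / 490.9 = 0.5883 hr

0.5883 hr


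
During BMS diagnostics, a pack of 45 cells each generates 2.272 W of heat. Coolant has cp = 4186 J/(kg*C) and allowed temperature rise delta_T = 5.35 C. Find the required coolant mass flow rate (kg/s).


Q_total = 45 * 2.272 = 102.24 W
m_dot = Q_total / (cp * dT) = 102.24 / (4186 * 5.35) = 0.004565 kg/s

0.004565 kg/s


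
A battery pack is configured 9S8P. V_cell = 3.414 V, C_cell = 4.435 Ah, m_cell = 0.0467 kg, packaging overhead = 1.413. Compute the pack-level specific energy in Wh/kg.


Step 1: V_pack = 9 * 3.414 = 30.726 V
Step 2: C_pack = 8 * 4.435 = 35.48 Ah
Step 3: E_pack = V_pack * C_pack = 30.726 * 35.48 = 1090.2 Wh
Step 4: m_pack = 9 * 8 * 0.0467 * 1.413 = 4.7511 kg
Step 5: ED = E_pack / m_pack = 1090.2 / 4.7511 = 229.5 Wh/kg

229.5 Wh/kg


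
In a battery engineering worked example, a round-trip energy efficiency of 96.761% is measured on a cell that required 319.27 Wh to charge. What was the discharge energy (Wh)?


E_dis = eta/100 * E_chg = 96.761/100 * 319.27 = 308.9 Wh

308.9 Wh


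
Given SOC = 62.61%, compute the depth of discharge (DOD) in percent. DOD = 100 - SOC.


Complement of SOC: DOD = 100% - 62.61% = 37.39%

37.39%


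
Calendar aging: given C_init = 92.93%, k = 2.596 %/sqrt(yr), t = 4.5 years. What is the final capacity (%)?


sqrt(t) = sqrt(4.5) = 2.1213
C_final = 92.93 - 2.596 * 2.1213 = 87.42%

87.42%


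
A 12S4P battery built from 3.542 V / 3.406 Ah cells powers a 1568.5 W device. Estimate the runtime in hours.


Step 1: E_pack = Ns * V_cell * Np * C_cell = 12 * 3.542 * 4 * 3.406 = 579.07 Wh
Step 2: t = E_pack / P = 579.07 / 1568.5 = 0.3692 hr

0.3692 hr


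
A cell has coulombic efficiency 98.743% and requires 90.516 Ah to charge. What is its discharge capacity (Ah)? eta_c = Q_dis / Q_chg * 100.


Q_dis = eta/100 * Q_chg = 98.743/100 * 90.516 = 89.38 Ah

89.38 Ah


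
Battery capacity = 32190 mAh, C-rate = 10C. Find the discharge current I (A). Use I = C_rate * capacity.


Convert: capacity = 32190 mAh = 32.19 Ah
I = C_rate * capacity = 10 * 32.19 = 321.9 A

321.9 A


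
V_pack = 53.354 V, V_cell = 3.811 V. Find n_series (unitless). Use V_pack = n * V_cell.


n = V_pack / V_cell = 53.354 / 3.811 = 14

14


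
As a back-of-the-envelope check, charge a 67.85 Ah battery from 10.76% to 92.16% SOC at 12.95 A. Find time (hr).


Step 1: dSOC = 92.16% - 10.76% = 81.4%
Step 2: delta_Ah = 67.85 * 81.4 / 100 = 55.23 Ah
Step 3: t = 55.23 / 12.95 = 4.265 hr

4.265 hr


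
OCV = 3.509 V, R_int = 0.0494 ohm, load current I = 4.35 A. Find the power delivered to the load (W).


Step 1: V_terminal = OCV - I*R = 3.509 - 4.35 * 0.0494 = 3.2941 V
Step 2: P_out = V_terminal * I = 3.2941 * 4.35 = 14.33 W

14.33 W


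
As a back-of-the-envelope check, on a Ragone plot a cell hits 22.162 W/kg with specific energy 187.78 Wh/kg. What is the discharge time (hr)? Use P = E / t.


t = E / P = 187.78 / 22.162 = 8.473 hr

8.473 hr


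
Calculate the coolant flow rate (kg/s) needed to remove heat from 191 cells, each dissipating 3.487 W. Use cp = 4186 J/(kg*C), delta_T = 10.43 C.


Q_total = 191 * 3.487 = 666.02 W
m_dot = Q_total / (cp * dT) = 666.02 / (4186 * 10.43) = 0.01525 kg/s

0.01525 kg/s


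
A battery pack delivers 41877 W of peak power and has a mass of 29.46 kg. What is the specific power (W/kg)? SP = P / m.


SP = P / m = 41877 / 29.46 = 1421 W/kg

1421 W/kg


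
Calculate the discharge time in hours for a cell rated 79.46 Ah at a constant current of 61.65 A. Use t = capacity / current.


t = capacity / current = 79.46 / 61.65 = 1.289 hr

1.289 hr


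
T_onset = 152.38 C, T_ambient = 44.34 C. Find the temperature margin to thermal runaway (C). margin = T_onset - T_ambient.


margin = T_onset - T_ambient = 152.38 - 44.34 = 108.04 C

108.04 C


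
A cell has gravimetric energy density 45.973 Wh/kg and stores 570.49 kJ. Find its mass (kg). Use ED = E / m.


Convert: E = 570.49 kJ = 158.47 Wh
m = E / ED = 158.47 / 45.973 = 3.447 kg

3.447 kg


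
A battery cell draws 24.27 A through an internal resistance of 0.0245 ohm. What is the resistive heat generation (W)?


I^2 = 589.03
Q = 589.03 * 0.0245 = 14.43 W

14.43 W


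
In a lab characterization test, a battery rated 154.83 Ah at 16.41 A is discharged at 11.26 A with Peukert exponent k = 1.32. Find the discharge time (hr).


Step 1: t_rated = C / I_rated = 154.83 / 16.41 = 9.4351 hr
Step 2: ratio = 16.41 / 11.26 = 1.4574
Step 3: ratio^k = 1.4574^1.32 = 1.6441
Step 4: t = t_rated * ratio^k = 9.4351 * 1.6441 = 15.51 hr

15.51 hr


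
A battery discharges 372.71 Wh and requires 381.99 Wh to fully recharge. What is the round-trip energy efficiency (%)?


Round-trip efficiency = 372.71/381.99 * 100% = 97.57%

97.57%


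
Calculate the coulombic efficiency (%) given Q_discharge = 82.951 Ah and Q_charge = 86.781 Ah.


Coulombic efficiency = 82.951/86.781 * 100% = 95.59%

95.59%


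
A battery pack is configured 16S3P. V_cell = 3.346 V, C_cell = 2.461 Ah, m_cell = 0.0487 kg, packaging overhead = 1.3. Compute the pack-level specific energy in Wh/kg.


Step 1: V_pack = 16 * 3.346 = 53.536 V
Step 2: C_pack = 3 * 2.461 = 7.383 Ah
Step 3: E_pack = V_pack * C_pack = 53.536 * 7.383 = 395.26 Wh
Step 4: m_pack = 16 * 3 * 0.0487 * 1.3 = 3.0389 kg
Step 5: ED = E_pack / m_pack = 395.26 / 3.0389 = 130.1 Wh/kg

130.1 Wh/kg


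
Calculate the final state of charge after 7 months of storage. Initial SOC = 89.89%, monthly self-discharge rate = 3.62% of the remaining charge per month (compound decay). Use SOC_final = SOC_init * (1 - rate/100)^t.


decay = (1 - 3.62/100)^7 = 0.77252
SOC_final = 89.89 * 0.77252 = 69.44%

69.44%


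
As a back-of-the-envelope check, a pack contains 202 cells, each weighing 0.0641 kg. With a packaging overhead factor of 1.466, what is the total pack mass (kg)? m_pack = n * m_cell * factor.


m_pack = n * m_cell * overhead = 202 * 0.0641 * 1.466 = 18.98 kg

18.98 kg


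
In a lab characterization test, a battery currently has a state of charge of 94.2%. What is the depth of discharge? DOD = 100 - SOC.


DOD = 100 - SOC = 100 - 94.2 = 5.8%

5.8%


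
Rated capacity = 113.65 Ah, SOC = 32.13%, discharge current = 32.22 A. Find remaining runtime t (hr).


Step 1: remaining = SOC/100 * C_total = 32.13/100 * 113.65 = 36.516 Ah
Step 2: t = remaining / I = 36.516 / 32.22 = 1.133 hr

1.133 hr


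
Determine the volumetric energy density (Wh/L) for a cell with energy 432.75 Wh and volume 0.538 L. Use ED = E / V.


ED = E / V = 432.75 / 0.538 = 804.4 Wh/L

804.4 Wh/L


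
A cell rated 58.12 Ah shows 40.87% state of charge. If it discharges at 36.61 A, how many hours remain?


Step 1: remaining = SOC/100 * C_total = 40.87/100 * 58.12 = 23.754 Ah
Step 2: t = remaining / I = 23.754 / 36.61 = 0.6488 hr

0.6488 hr


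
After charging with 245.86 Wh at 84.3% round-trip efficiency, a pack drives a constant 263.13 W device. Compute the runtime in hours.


Step 1: E_discharge = eta/100 * E_charge = 84.3/100 * 245.86 = 207.26 Wh
Step 2: t = E_discharge / P = 207.26 / 263.13 = 0.7877 hr

0.7877 hr


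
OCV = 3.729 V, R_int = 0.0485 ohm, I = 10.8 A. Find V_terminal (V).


IR drop = 10.8 * 0.0485 = 0.5238 V
V = 3.729 - 0.5238 = 3.205 V

3.205 V


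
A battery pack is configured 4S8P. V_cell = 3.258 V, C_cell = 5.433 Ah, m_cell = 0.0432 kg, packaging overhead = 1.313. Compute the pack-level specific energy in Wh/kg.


Step 1: V_pack = 4 * 3.258 = 13.032 V
Step 2: C_pack = 8 * 5.433 = 43.464 Ah
Step 3: E_pack = V_pack * C_pack = 13.032 * 43.464 = 566.42 Wh
Step 4: m_pack = 4 * 8 * 0.0432 * 1.313 = 1.8151 kg
Step 5: ED = E_pack / m_pack = 566.42 / 1.8151 = 312.1 Wh/kg

312.1 Wh/kg


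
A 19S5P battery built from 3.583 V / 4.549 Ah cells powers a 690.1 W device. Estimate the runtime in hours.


Step 1: E_pack = Ns * V_cell * Np * C_cell = 19 * 3.583 * 5 * 4.549 = 1548.4 Wh
Step 2: t = E_pack / P = 1548.4 / 690.1 = 2.244 hr

2.244 hr


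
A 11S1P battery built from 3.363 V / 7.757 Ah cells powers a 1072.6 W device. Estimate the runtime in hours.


Step 1: E_pack = Ns * V_cell * Np * C_cell = 11 * 3.363 * 1 * 7.757 = 286.95 Wh
Step 2: t = E_pack / P = 286.95 / 1072.6 = 0.2675 hr

0.2675 hr


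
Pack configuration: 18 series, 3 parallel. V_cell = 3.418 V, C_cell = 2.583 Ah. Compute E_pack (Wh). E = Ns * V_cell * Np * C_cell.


V_pack = 18 * 3.418 = 61.524 V
C_pack = 3 * 2.583 = 7.749 Ah
E = V_pack * C_pack = 61.524 * 7.749 = 476.7 Wh

476.7 Wh


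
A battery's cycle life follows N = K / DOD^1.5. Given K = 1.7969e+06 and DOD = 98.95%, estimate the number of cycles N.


Step 1: DOD^1.5 = 98.95^1.5 = 984.29
Step 2: N = 1.7969e+06 / 984.29 = 1826 cycles

1826 cycles


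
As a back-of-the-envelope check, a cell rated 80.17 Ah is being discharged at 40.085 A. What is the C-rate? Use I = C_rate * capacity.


Rearranging: C_rate = 40.085 / 80.17 = 0.5C

0.5C


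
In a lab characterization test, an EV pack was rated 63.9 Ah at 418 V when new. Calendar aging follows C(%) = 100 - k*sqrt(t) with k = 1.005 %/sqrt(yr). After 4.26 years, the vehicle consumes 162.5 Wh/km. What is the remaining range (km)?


Step 1: capacity retention = 100 - 1.005 * sqrt(4.26) = 100 - 1.005 * 2.064 = 97.926%
Step 2: C_now = 63.9 * 97.926/100 = 62.575 Ah
Step 3: E_pack = V * C_now = 418 * 62.575 = 26156 Wh
Step 4: range = E_pack / consumption = 26156 / 162.5 = 161.0 km

161.0 km


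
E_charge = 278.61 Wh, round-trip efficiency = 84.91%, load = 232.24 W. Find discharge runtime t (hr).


Step 1: E_discharge = eta/100 * E_charge = 84.91/100 * 278.61 = 236.57 Wh
Step 2: t = E_discharge / P = 236.57 / 232.24 = 1.019 hr

1.019 hr


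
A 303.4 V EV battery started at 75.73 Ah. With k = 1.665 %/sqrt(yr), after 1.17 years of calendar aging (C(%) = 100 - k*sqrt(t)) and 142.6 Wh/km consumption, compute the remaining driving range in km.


Step 1: capacity retention = 100 - 1.665 * sqrt(1.17) = 100 - 1.665 * 1.0817 = 98.199%
Step 2: C_now = 75.73 * 98.199/100 = 74.366 Ah
Step 3: E_pack = V * C_now = 303.4 * 74.366 = 22563 Wh
Step 4: range = E_pack / consumption = 22563 / 142.6 = 158.2 km

158.2 km


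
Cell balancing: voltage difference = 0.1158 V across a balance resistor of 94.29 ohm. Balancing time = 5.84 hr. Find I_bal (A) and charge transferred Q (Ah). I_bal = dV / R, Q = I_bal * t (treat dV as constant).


First, Ohm's law: I_bal = 0.1158 V / 94.29 ohm = 0.0012281 A
Then Q = I * t = 0.0012281 A * 5.84 hr = 0.007172 Ah

I=0.0012281 A, Q=0.007172 Ah


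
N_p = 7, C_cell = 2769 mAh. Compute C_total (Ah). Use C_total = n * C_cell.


Convert: C_cell = 2769 mAh = 2.769 Ah
C_total = 7 * 2.769 = 19.383 Ah

19.383 Ah


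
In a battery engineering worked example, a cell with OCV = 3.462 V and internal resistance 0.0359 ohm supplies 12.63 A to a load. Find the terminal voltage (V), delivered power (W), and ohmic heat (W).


Step 1: V_terminal = OCV - I*R = 3.462 - 12.63 * 0.0359 = 3.0086 V
Step 2: P_out = V_terminal * I = 3.0086 * 12.63 = 38.00 W
Step 3: Q = I^2 * R = 12.63^2 * 0.0359 = 5.727 W

V=3.0086 V, P=38.00 W, Q=5.727 W


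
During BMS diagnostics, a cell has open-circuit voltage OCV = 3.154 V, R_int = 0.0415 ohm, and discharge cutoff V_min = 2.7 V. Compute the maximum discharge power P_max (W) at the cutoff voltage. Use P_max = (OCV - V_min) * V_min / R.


P_max = (OCV - V_min) * V_min / R = (3.154 - 2.7) * 2.7 / 0.0415 = 0.454 * 2.7 / 0.0415 = 29.54 W

29.54 W


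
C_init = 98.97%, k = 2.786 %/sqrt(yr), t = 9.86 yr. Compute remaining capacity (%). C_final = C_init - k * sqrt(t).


Step 1: sqrt(9.86 yr) = 3.1401
Step 2: drop = 2.786 * 3.1401 = 8.7483
Step 3: C_final = 98.97 - 8.7483 = 90.22%

90.22%


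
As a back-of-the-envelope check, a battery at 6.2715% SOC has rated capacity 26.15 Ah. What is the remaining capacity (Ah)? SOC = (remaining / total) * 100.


remaining = SOC / 100 * total = 6.2715 / 100 * 26.15 = 1.640 Ah

1.640 Ah


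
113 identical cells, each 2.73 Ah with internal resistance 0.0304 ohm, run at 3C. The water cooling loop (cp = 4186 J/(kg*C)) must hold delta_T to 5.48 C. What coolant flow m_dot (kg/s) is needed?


Step 1: I = 3 * 2.73 = 8.19 A
Step 2: Q_cell = I^2 * R = 8.19^2 * 0.0304 = 2.0391 W
Step 3: Q_total = 113 * 2.0391 = 230.42 W
Step 4: m_dot = Q_total / (cp * dT) = 230.42 / (4186 * 5.48) = 0.01004 kg/s

0.01004 kg/s


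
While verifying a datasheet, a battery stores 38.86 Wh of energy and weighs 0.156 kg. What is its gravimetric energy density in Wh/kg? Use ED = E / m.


ED = E / m = 38.86 / 0.156 = 249.1 Wh/kg

249.1 Wh/kg


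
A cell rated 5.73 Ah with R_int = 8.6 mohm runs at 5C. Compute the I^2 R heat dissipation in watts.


Convert: R = 8.6 mohm = 0.0086 ohm
Step 1: I = C_rate * capacity = 5 * 5.73 = 28.65 A
Step 2: Q = I^2 * R = 28.65^2 * 0.0086 = 820.82 * 0.0086 = 7.059 W

7.059 W


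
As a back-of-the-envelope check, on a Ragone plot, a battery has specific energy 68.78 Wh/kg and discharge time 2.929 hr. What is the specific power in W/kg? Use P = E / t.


P_specific = E / t = 68.78 / 2.929 = 23.48 W/kg

23.48 W/kg


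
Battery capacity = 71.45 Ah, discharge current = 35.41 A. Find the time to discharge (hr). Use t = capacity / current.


Runtime = 71.45 Ah / 35.41 A = 2.018 hr

2.018 hr


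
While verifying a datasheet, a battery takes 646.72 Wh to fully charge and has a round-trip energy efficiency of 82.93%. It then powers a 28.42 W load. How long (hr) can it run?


Step 1: E_discharge = eta/100 * E_charge = 82.93/100 * 646.72 = 536.32 Wh
Step 2: t = E_discharge / P = 536.32 / 28.42 = 18.87 hr

18.87 hr


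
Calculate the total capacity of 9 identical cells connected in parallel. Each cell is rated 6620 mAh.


Convert: C_cell = 6620 mAh = 6.62 Ah
C_total = 9 * 6.62 = 59.58 Ah

59.58 Ah


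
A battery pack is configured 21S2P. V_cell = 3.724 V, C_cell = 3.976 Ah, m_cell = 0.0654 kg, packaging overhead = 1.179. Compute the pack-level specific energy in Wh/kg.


Step 1: V_pack = 21 * 3.724 = 78.204 V
Step 2: C_pack = 2 * 3.976 = 7.952 Ah
Step 3: E_pack = V_pack * C_pack = 78.204 * 7.952 = 621.88 Wh
Step 4: m_pack = 21 * 2 * 0.0654 * 1.179 = 3.2385 kg
Step 5: ED = E_pack / m_pack = 621.88 / 3.2385 = 192.0 Wh/kg

192.0 Wh/kg


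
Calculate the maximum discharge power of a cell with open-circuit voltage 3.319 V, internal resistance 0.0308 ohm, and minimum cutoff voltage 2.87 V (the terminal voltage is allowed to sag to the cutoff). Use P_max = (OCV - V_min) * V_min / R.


dV = OCV - V_min = 0.449 V (so I_max = dV / R)
P_max = dV * V_min / R = 0.449 * 2.87 / 0.0308 = 41.84 W

41.84 W
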